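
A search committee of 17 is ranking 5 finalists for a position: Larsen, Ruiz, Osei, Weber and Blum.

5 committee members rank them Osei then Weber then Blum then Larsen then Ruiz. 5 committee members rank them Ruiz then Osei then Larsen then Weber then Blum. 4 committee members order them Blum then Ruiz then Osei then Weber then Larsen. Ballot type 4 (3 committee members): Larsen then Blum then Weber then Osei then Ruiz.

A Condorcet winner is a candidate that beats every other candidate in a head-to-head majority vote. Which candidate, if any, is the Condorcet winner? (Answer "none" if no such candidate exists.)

Pairwise majorities:
Larsen vs Ruiz: Ruiz, 9–8.
Larsen vs Osei: Osei wins 14–3.
Larsen vs Weber: Weber, 9–8.
Larsen vs Blum: Blum wins 9–8.
Ruiz vs Osei: Ruiz wins 9–8.
Ruiz vs Weber: Ruiz wins 9–8.
Ruiz vs Blum: Blum, 12–5.
Osei vs Weber: Osei, 14–3.
Osei vs Blum: Osei, 10–7.
Weber–Blum: Weber 10–7.
No candidate is unbeaten: Larsen loses to Ruiz; Ruiz loses to Blum; Osei loses to Ruiz; Weber loses to Ruiz; Blum loses to Osei. In particular Ruiz > Osei > Blum > Ruiz is a majority cycle — no Condorcet winner exists.

none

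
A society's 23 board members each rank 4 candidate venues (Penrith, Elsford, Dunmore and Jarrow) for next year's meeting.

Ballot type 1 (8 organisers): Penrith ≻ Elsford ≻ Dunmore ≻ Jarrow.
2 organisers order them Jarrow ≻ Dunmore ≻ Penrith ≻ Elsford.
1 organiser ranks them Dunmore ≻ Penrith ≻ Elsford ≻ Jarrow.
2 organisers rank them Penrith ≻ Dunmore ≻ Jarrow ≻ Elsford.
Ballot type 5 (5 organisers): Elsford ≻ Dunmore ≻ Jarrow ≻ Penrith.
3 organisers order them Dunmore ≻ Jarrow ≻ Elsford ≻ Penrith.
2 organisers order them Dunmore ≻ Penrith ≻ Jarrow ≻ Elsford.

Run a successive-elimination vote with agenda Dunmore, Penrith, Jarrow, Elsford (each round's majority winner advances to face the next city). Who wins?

Elsford

Round 1: Dunmore vs Penrith — 13–10, Dunmore advances.
Round 2: Dunmore vs Jarrow — 21–2, Dunmore advances.
Round 3: Dunmore vs Elsford — 10–13, Elsford advances.
The agenda winner is Elsford.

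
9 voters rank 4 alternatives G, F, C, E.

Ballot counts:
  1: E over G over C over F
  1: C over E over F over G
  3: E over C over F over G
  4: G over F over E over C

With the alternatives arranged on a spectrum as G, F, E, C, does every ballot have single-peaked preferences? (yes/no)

Axis positions: G=1, F=2, E=3, C=4.
Bloc 1: ranking walks positions 3-1-4-2; G is ranked above F even though F lies between G and the peak E on the axis — preferences dip and rise again. Not single-peaked.
Bloc 2 (peak C at position 4): ranking walks positions 4-3-2-1, expanding outward from the peak — single-peaked.
Bloc 3 (peak E at position 3): ranking walks positions 3-4-2-1, expanding outward from the peak — single-peaked.
Bloc 4 (peak G at position 1): ranking walks positions 1-2-3-4, expanding outward from the peak — single-peaked.
Bloc 1 violates single-peakedness, so the profile is not single-peaked on this axis.

no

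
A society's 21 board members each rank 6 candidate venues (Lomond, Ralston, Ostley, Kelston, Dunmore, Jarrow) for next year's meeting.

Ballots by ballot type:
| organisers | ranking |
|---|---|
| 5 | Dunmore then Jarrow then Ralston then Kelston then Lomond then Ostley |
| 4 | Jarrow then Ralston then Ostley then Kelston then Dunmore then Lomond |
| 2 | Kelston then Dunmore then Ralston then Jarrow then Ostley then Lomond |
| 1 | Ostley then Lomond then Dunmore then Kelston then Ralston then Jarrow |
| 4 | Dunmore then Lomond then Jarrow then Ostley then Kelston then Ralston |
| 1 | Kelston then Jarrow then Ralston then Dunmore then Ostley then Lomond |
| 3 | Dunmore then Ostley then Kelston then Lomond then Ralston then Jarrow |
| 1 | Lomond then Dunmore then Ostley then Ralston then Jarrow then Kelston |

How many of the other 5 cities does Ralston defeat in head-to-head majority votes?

Ralston against each rival (21 organisers):
Ralston vs Lomond: Ralston wins 12–9.
Ralston vs Ostley: 12 to 9, Ralston.
Ralston vs Kelston: Kelston, 11–10.
Ralston vs Dunmore: Ralston is ranked higher on 4+1 = 5 ballots, Dunmore on 16. Dunmore wins 16–5.
Ralston vs Jarrow: Jarrow, 14–7.
Ralston beats Lomond, Ostley; loses to Kelston, Dunmore, Jarrow — 2 pairwise wins.

2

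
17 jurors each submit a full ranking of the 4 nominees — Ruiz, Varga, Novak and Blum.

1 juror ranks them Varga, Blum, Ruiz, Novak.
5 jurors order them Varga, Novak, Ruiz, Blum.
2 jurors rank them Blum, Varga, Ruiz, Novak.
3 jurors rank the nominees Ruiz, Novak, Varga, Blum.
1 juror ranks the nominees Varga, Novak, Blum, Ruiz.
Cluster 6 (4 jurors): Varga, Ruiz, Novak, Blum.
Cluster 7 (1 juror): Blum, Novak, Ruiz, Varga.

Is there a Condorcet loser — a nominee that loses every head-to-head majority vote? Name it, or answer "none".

Blum

Head-to-head results (17 jurors):
Ruiz vs Varga: Varga, 13–4.
Ruiz vs Novak: 10 to 7, Ruiz.
Ruiz vs Blum: 5+3+4 = 12 for Ruiz, 5 for Blum — Ruiz by 12–5.
Varga vs Novak: 1+5+2+1+4 = 13 for Varga, 4 for Novak — Varga by 13–4.
Varga–Blum: Varga 14–3.
Novak vs Blum: Novak wins 13–4.
Blum loses to every other nominee — it is the Condorcet loser.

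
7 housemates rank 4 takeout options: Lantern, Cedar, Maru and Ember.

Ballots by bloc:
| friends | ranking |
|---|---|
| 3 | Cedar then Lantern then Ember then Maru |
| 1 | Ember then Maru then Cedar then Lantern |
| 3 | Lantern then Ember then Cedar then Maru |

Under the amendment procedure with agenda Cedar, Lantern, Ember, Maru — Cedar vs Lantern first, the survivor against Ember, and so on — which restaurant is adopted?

Round 1: Cedar vs Lantern — 4–3, Cedar advances.
Round 2: Cedar vs Ember — 3–4, Ember advances.
Round 3: Ember vs Maru — 7–0, Ember advances.
The agenda winner is Ember.

Ember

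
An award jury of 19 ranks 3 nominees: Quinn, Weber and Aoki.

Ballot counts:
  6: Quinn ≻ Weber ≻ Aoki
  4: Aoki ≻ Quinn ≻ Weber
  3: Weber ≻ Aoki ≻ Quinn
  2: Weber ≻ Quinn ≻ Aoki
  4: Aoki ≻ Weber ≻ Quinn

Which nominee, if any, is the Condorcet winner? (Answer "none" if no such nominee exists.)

none

Head-to-head results (19 jurors):
Quinn vs Weber: Quinn preferred on 6+4 = 10 ballots; Quinn wins 10–9.
Quinn vs Aoki: 6+2 = 8 for Quinn, 11 for Aoki — Aoki by 11–8.
Weber vs Aoki: Weber is ranked higher on 6+3+2 = 11 ballots, Aoki on 8. Weber wins 11–8.
No nominee is unbeaten: Quinn loses to Aoki; Weber loses to Quinn; Aoki loses to Weber. In particular Quinn beats Weber beats Aoki beats Quinn is a majority cycle — no Condorcet winner exists.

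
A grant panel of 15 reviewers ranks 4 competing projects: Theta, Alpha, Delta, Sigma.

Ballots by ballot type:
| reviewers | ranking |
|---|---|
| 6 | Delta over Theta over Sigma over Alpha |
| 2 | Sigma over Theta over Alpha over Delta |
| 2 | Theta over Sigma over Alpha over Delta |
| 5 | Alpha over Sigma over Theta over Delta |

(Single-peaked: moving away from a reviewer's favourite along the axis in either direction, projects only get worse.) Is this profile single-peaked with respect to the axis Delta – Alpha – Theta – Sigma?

Axis positions: Delta=1, Alpha=2, Theta=3, Sigma=4.
Ballot type 1: ranking walks positions 1-3-4-2; Theta is ranked above Alpha even though Alpha lies between Theta and the peak Delta on the axis — preferences dip and rise again. Not single-peaked.
Ballot type 2 (peak Sigma at position 4): ranking walks positions 4-3-2-1, expanding outward from the peak — single-peaked.
Ballot type 3 (peak Theta at position 3): ranking walks positions 3-4-2-1, expanding outward from the peak — single-peaked.
Ballot type 4: ranking walks positions 2-4-3-1; Sigma is ranked above Theta even though Theta lies between Sigma and the peak Alpha on the axis — preferences dip and rise again. Not single-peaked.
Ballot type 1 violates single-peakedness, so the profile is not single-peaked on this axis.

no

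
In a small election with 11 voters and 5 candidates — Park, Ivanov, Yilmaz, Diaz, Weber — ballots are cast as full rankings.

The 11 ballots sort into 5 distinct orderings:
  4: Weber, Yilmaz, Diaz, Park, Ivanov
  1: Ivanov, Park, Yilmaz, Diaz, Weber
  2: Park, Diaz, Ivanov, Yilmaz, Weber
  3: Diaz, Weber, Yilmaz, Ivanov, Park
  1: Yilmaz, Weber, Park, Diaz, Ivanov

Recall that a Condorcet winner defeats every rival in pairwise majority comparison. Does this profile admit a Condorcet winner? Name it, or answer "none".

Head-to-head results (11 voters):
Park vs Ivanov: Park, 7–4.
Park vs Yilmaz: Yilmaz wins 8–3.
Park vs Diaz: Diaz, 7–4.
Park vs Weber: Weber wins 8–3.
Ivanov vs Yilmaz: Yilmaz, 8–3.
Ivanov vs Diaz: Diaz wins 10–1.
Ivanov vs Weber: Weber, 8–3.
Yilmaz–Diaz: Yilmaz 6–5.
Yilmaz vs Weber: Weber, 7–4.
Diaz vs Weber: Diaz wins 6–5.
No candidate is unbeaten: Park loses to Yilmaz; Ivanov loses to Park; Yilmaz loses to Weber; Diaz loses to Yilmaz; Weber loses to Diaz. In particular Yilmaz beats Diaz beats Weber beats Yilmaz is a majority cycle — no Condorcet winner exists.

none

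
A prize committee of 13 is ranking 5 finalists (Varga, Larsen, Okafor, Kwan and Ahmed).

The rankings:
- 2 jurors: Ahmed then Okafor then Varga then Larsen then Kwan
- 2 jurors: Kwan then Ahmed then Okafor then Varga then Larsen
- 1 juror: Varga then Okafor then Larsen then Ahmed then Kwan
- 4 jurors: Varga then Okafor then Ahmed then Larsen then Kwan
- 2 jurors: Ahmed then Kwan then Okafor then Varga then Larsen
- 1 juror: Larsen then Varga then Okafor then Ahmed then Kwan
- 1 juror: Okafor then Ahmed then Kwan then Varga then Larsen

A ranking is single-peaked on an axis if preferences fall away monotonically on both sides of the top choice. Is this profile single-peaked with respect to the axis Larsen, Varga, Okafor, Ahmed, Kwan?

yes

Axis positions: Larsen=1, Varga=2, Okafor=3, Ahmed=4, Kwan=5.
Type 1 (peak Ahmed at position 4): ranking walks positions 4-3-2-1-5, expanding outward from the peak — single-peaked.
Type 2 (peak Kwan at position 5): ranking walks positions 5-4-3-2-1, expanding outward from the peak — single-peaked.
Type 3 (peak Varga at position 2): ranking walks positions 2-3-1-4-5, expanding outward from the peak — single-peaked.
Type 4 (peak Varga at position 2): ranking walks positions 2-3-4-1-5, expanding outward from the peak — single-peaked.
Type 5 (peak Ahmed at position 4): ranking walks positions 4-5-3-2-1, expanding outward from the peak — single-peaked.
Type 6 (peak Larsen at position 1): ranking walks positions 1-2-3-4-5, expanding outward from the peak — single-peaked.
Type 7 (peak Okafor at position 3): ranking walks positions 3-4-5-2-1, expanding outward from the peak — single-peaked.
Every ranking is single-peaked on this axis.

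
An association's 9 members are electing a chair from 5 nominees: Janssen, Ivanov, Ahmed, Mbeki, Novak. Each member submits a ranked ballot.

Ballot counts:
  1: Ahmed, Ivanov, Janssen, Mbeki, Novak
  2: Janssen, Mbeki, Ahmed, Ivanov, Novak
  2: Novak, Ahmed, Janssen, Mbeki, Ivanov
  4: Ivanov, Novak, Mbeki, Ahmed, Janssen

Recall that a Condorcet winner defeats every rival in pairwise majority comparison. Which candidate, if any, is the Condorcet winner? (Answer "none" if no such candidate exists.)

none

Head-to-head results (9 voters):
Janssen vs Ivanov: Ivanov wins 5–4.
Janssen vs Ahmed: Ahmed, 7–2.
Janssen vs Mbeki: Janssen wins 5–4.
Janssen–Novak: Novak 6–3.
Ivanov vs Ahmed: Ahmed, 5–4.
Ivanov vs Mbeki: Ivanov, 5–4.
Ivanov vs Novak: Ivanov wins 7–2.
Ahmed vs Mbeki: Mbeki, 6–3.
Ahmed–Novak: Novak 6–3.
Mbeki–Novak: Novak 6–3.
Every candidate loses at least once (Janssen loses to Ivanov; Ivanov loses to Ahmed; Ahmed loses to Mbeki; Mbeki loses to Janssen; Novak loses to Ivanov). The majority relation contains the cycle Janssen → Mbeki → Ahmed → Janssen, so there is no Condorcet winner.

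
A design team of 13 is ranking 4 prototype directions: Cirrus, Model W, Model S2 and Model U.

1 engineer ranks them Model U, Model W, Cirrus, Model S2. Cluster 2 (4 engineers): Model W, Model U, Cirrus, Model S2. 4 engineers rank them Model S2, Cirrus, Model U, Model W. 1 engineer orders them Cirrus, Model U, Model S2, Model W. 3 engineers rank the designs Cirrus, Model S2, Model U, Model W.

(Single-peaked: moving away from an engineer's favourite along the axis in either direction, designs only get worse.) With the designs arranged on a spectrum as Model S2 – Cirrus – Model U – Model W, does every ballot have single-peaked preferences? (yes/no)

Axis positions: Model S2=1, Cirrus=2, Model U=3, Model W=4.
Cluster 1 (peak Model U at position 3): ranking walks positions 3-4-2-1, expanding outward from the peak — single-peaked.
Cluster 2 (peak Model W at position 4): ranking walks positions 4-3-2-1, expanding outward from the peak — single-peaked.
Cluster 3 (peak Model S2 at position 1): ranking walks positions 1-2-3-4, expanding outward from the peak — single-peaked.
Cluster 4 (peak Cirrus at position 2): ranking walks positions 2-3-1-4, expanding outward from the peak — single-peaked.
Cluster 5 (peak Cirrus at position 2): ranking walks positions 2-1-3-4, expanding outward from the peak — single-peaked.
Every ranking is single-peaked on this axis.

yes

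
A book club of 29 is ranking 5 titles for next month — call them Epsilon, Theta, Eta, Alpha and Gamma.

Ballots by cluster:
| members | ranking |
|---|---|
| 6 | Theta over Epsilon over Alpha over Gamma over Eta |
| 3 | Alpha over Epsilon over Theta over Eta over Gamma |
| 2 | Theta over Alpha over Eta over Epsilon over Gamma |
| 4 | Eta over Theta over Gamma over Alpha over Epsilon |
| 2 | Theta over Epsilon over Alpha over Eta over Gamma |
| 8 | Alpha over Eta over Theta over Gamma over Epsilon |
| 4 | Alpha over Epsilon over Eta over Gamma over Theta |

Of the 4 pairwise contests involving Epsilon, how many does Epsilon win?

2

Epsilon against each rival (29 members):
Epsilon vs Theta: Theta, 22–7.
Epsilon vs Eta: Epsilon wins 15–14.
Epsilon vs Alpha: Alpha wins 21–8.
Epsilon–Gamma: Epsilon 17–12.
Epsilon beats Eta, Gamma; loses to Theta, Alpha — 2 pairwise wins.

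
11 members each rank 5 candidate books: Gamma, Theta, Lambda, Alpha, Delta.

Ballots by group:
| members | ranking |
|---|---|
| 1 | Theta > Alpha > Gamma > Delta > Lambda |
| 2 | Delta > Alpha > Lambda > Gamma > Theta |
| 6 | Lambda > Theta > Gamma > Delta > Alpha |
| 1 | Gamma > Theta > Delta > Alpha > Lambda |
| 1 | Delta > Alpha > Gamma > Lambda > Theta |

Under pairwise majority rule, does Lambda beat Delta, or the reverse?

Lambda

Ballots ranking Lambda above Delta: 6.
Ballots ranking Delta above Lambda: 11 − 6 = 5.
Lambda wins the head-to-head 6–5.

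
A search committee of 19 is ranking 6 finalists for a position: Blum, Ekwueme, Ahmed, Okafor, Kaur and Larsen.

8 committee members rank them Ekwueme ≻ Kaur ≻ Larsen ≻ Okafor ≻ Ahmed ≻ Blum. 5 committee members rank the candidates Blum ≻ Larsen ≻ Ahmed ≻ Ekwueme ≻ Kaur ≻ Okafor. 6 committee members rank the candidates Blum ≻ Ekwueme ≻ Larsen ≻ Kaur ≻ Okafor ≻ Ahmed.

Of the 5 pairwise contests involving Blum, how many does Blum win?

5

Blum against each rival (19 committee members):
Blum vs Ekwueme: Blum, 11–8.
Blum vs Ahmed: 11 to 8, Blum.
Blum vs Okafor: 11 to 8, Blum.
Blum vs Kaur: Blum, 11–8.
Blum vs Larsen: 11 to 8, Blum.
Blum beats Ekwueme, Ahmed, Okafor, Kaur, Larsen — 5 pairwise wins.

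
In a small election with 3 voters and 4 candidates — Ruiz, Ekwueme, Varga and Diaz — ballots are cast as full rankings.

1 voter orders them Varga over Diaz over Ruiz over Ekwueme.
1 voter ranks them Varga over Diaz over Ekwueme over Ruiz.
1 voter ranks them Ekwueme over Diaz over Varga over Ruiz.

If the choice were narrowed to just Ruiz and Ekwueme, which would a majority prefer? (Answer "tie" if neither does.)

Ballots ranking Ruiz above Ekwueme: 1.
Ballots ranking Ekwueme above Ruiz: 3 − 1 = 2.
Ekwueme wins the head-to-head 2–1.

Ekwueme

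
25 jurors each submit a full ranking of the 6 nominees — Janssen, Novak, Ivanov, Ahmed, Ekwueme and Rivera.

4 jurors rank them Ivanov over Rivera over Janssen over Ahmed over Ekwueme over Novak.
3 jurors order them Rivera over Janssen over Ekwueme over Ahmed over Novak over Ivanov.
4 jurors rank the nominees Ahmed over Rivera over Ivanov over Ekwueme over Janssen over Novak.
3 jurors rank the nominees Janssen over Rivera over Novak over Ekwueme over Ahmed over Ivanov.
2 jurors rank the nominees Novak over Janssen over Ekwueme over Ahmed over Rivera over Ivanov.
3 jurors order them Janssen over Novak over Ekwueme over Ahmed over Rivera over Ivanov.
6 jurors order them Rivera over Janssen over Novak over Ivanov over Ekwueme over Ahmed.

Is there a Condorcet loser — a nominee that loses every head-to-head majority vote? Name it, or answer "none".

none

Pairwise majorities:
Janssen vs Novak: Janssen, 23–2.
Janssen vs Ivanov: Janssen is ranked higher on 3+3+2+3+6 = 17 ballots, Ivanov on 8. Janssen wins 17–8.
Janssen vs Ahmed: Janssen, 21–4.
Janssen vs Ekwueme: Janssen wins 21–4.
Janssen vs Rivera: Rivera, 17–8.
Novak vs Ivanov: Novak is ranked higher on 3+3+2+3+6 = 17 ballots, Ivanov on 8. Novak wins 17–8.
Novak–Ahmed: Novak 14–11.
Novak–Ekwueme: Novak 14–11.
Novak vs Rivera: Novak is ranked higher on 2+3 = 5 ballots, Rivera on 20. Rivera wins 20–5.
Ivanov vs Ahmed: Ahmed, 15–10.
Ivanov vs Ekwueme: 14 to 11, Ivanov.
Ivanov vs Rivera: Ivanov preferred on 4 ballots; Rivera wins 21–4.
Ahmed vs Ekwueme: Ekwueme, 17–8.
Ahmed vs Rivera: Ahmed preferred on 4+2+3 = 9 ballots; Rivera wins 16–9.
Ekwueme vs Rivera: Rivera, 20–5.
Each nominee has at least one pairwise win (Janssen beats Novak; Novak beats Ivanov; Ivanov beats Ekwueme; Ahmed beats Ivanov; Ekwueme beats Ahmed; Rivera beats Janssen) — no Condorcet loser.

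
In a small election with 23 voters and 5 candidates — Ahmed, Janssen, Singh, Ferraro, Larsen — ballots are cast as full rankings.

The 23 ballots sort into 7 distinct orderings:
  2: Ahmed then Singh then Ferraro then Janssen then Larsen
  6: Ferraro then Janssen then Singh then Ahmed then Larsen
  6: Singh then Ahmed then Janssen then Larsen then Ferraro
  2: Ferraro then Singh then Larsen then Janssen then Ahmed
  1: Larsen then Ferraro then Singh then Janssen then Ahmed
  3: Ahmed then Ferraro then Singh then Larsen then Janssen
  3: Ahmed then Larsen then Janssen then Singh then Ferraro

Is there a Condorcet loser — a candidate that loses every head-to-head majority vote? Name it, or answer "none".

Pairwise majorities:
Ahmed–Janssen: Ahmed 14–9.
Ahmed vs Singh: Ahmed is ranked higher on 2+3+3 = 8 ballots, Singh on 15. Singh wins 15–8.
Ahmed vs Ferraro: Ahmed preferred on 2+6+3+3 = 14 ballots; Ahmed wins 14–9.
Ahmed vs Larsen: Ahmed is ranked higher on 2+6+6+3+3 = 20 ballots, Larsen on 3. Ahmed wins 20–3.
Janssen vs Singh: Singh, 14–9.
Janssen vs Ferraro: 9 to 14, Ferraro.
Janssen–Larsen: Janssen 14–9.
Singh vs Ferraro: Singh preferred on 2+6+3 = 11 ballots; Ferraro wins 12–11.
Singh vs Larsen: 19 to 4, Singh.
Ferraro–Larsen: Ferraro 13–10.
Larsen is beaten in every head-to-head and is the Condorcet loser.

Larsen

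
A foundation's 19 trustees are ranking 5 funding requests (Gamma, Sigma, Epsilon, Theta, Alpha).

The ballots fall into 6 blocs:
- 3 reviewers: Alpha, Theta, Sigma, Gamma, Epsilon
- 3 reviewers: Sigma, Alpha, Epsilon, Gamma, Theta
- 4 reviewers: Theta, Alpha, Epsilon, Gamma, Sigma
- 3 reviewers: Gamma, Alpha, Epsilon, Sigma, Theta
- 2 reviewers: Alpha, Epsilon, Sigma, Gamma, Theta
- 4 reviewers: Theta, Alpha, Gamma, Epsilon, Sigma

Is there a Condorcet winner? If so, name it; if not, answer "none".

Alpha

Pairwise majorities:
Gamma vs Sigma: 4+3+4 = 11 for Gamma, 8 for Sigma — Gamma by 11–8.
Gamma vs Epsilon: Gamma preferred on 3+3+4 = 10 ballots; Gamma wins 10–9.
Gamma vs Theta: 3+3+2 = 8 for Gamma, 11 for Theta — Theta by 11–8.
Gamma vs Alpha: 3 for Gamma, 16 for Alpha — Alpha by 16–3.
Sigma vs Epsilon: 3+3 = 6 for Sigma, 13 for Epsilon — Epsilon by 13–6.
Sigma vs Theta: Sigma is ranked higher on 3+3+2 = 8 ballots, Theta on 11. Theta wins 11–8.
Sigma vs Alpha: 3 for Sigma, 16 for Alpha — Alpha by 16–3.
Epsilon vs Theta: Epsilon preferred on 3+3+2 = 8 ballots; Theta wins 11–8.
Epsilon vs Alpha: Epsilon preferred on 0 ballots; Alpha wins 19–0.
Theta vs Alpha: 4+4 = 8 for Theta, 11 for Alpha — Alpha by 11–8.
Only Alpha has no losses; Alpha is the Condorcet winner.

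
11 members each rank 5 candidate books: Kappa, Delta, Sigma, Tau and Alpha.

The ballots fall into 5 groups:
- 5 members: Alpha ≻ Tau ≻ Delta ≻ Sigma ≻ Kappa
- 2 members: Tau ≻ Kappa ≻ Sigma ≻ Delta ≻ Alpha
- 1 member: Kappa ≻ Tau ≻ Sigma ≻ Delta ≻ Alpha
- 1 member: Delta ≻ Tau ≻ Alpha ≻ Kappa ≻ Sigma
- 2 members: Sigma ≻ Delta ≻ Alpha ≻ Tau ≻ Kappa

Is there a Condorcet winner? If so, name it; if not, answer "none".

none

Head-to-head results (11 members):
Kappa–Delta: Delta 8–3.
Kappa vs Sigma: Sigma wins 7–4.
Kappa–Tau: Tau 10–1.
Kappa vs Alpha: Alpha wins 8–3.
Delta–Sigma: Delta 6–5.
Delta vs Tau: Tau, 8–3.
Delta vs Alpha: Delta wins 6–5.
Sigma vs Tau: Tau, 9–2.
Sigma–Alpha: Alpha 6–5.
Tau vs Alpha: Alpha, 7–4.
Every book loses at least once (Kappa loses to Delta; Delta loses to Tau; Sigma loses to Delta; Tau loses to Alpha; Alpha loses to Delta). The majority relation contains the cycle Delta → Alpha → Tau → Delta, so there is no Condorcet winner.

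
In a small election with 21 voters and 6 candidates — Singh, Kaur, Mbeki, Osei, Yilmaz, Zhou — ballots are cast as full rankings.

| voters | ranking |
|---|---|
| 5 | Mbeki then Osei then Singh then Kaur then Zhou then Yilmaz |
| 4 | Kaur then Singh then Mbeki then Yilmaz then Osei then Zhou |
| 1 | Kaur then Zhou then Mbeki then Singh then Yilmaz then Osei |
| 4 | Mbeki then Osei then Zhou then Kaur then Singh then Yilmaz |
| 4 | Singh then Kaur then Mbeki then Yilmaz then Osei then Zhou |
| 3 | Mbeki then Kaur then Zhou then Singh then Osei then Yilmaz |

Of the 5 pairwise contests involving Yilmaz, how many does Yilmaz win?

0

Yilmaz against each rival (21 voters):
Yilmaz vs Singh: Singh wins 21–0.
Yilmaz vs Kaur: 0 to 21, Kaur.
Yilmaz vs Mbeki: 0 for Yilmaz, 21 for Mbeki — Mbeki by 21–0.
Yilmaz vs Osei: 9 to 12, Osei.
Yilmaz vs Zhou: 4+4 = 8 for Yilmaz, 13 for Zhou — Zhou by 13–8.
Yilmaz beats no one; loses to Singh, Kaur, Mbeki, Osei, Zhou — 0 pairwise wins.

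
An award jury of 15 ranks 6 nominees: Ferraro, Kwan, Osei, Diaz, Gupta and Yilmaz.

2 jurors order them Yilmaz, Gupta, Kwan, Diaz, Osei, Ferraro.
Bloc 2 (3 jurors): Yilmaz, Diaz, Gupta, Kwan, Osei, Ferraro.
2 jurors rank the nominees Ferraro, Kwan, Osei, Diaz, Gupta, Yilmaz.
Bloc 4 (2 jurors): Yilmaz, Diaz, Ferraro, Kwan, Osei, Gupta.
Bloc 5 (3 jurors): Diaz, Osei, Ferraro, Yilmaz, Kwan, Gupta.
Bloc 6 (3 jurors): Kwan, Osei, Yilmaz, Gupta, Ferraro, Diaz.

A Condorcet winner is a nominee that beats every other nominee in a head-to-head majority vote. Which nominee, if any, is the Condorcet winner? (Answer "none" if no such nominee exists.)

Pairwise majorities:
Ferraro vs Kwan: Kwan, 8–7.
Ferraro vs Osei: Osei, 11–4.
Ferraro vs Diaz: Diaz, 10–5.
Ferraro–Gupta: Gupta 8–7.
Ferraro–Yilmaz: Yilmaz 10–5.
Kwan–Osei: Kwan 12–3.
Kwan vs Diaz: Diaz, 8–7.
Kwan vs Gupta: Kwan wins 10–5.
Kwan vs Yilmaz: Yilmaz wins 10–5.
Osei vs Diaz: Diaz, 10–5.
Osei vs Gupta: Osei, 10–5.
Osei vs Yilmaz: Osei, 8–7.
Diaz vs Gupta: Diaz, 10–5.
Diaz–Yilmaz: Yilmaz 10–5.
Gupta vs Yilmaz: Yilmaz, 13–2.
Each nominee drops at least one matchup (Ferraro loses to Kwan; Kwan loses to Diaz; Osei loses to Kwan; Diaz loses to Yilmaz; Gupta loses to Kwan; Yilmaz loses to Osei); the cycle Kwan → Osei → Yilmaz → Kwan rules out a Condorcet winner.

none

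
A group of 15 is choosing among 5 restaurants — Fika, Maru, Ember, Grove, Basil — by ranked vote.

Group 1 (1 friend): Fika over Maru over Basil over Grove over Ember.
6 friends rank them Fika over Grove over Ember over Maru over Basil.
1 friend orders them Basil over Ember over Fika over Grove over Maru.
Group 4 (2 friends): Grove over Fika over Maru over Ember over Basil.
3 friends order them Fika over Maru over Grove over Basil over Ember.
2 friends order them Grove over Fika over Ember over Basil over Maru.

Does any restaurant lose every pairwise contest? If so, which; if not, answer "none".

Basil

Head-to-head results (15 friends):
Fika vs Maru: Fika preferred on 1+6+1+2+3+2 = 15 ballots; Fika wins 15–0.
Fika vs Ember: Fika wins 14–1.
Fika vs Grove: 1+6+1+3 = 11 for Fika, 4 for Grove — Fika by 11–4.
Fika vs Basil: Fika wins 14–1.
Maru vs Ember: Ember wins 9–6.
Maru vs Grove: Maru preferred on 1+3 = 4 ballots; Grove wins 11–4.
Maru vs Basil: Maru is ranked higher on 1+6+2+3 = 12 ballots, Basil on 3. Maru wins 12–3.
Ember vs Grove: Ember preferred on 1 ballot; Grove wins 14–1.
Ember–Basil: Ember 10–5.
Grove vs Basil: Grove is ranked higher on 6+2+3+2 = 13 ballots, Basil on 2. Grove wins 13–2.
Basil is beaten in every head-to-head and is the Condorcet loser.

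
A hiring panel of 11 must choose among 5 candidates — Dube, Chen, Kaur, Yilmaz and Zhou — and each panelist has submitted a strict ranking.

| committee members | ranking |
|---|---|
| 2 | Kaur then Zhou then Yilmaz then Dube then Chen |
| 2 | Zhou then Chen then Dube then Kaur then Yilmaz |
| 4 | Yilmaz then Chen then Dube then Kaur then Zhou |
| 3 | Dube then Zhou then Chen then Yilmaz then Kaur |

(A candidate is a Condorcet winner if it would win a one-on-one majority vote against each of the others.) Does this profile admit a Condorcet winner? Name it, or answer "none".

none

Pairwise majorities:
Dube vs Chen: Chen wins 6–5.
Dube vs Kaur: Dube, 9–2.
Dube vs Yilmaz: Yilmaz, 6–5.
Dube vs Zhou: Dube, 7–4.
Chen vs Kaur: Chen, 9–2.
Chen–Yilmaz: Yilmaz 6–5.
Chen–Zhou: Zhou 7–4.
Kaur–Yilmaz: Yilmaz 7–4.
Kaur vs Zhou: Kaur, 6–5.
Yilmaz vs Zhou: Zhou wins 7–4.
Each candidate drops at least one matchup (Dube loses to Chen; Chen loses to Yilmaz; Kaur loses to Dube; Yilmaz loses to Zhou; Zhou loses to Dube); the cycle Dube → Zhou → Chen → Dube rules out a Condorcet winner.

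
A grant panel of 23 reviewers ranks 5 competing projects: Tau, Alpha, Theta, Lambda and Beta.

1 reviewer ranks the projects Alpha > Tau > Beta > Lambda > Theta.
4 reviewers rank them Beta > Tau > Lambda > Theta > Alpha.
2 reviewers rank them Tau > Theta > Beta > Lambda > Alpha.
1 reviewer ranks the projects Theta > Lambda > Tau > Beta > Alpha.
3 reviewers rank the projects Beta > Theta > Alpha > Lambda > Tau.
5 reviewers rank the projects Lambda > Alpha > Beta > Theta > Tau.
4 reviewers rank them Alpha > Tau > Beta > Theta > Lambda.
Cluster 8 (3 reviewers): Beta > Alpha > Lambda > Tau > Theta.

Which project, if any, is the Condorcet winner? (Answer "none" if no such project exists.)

Check each pair by majority over 23 ballots:
Tau vs Alpha: 4+2+1 = 7 for Tau, 16 for Alpha — Alpha by 16–7.
Tau vs Theta: Tau, 14–9.
Tau vs Lambda: Lambda wins 12–11.
Tau vs Beta: 8 to 15, Beta.
Alpha vs Theta: Alpha wins 13–10.
Alpha vs Lambda: 1+3+4+3 = 11 for Alpha, 12 for Lambda — Lambda by 12–11.
Alpha–Beta: Beta 13–10.
Theta vs Lambda: Lambda, 13–10.
Theta–Beta: Beta 20–3.
Lambda–Beta: Beta 17–6.
Beta beats each of Tau, Alpha, Theta, Lambda — Beta is the Condorcet winner.

Beta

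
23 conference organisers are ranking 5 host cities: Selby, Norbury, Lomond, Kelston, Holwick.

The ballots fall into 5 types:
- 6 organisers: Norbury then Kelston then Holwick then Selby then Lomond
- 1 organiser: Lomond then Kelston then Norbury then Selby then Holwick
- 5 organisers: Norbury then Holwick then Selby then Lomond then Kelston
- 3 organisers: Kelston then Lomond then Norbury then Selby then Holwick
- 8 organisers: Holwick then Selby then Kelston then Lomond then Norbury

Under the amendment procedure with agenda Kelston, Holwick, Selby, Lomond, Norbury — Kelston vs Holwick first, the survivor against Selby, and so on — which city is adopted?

Norbury

Round 1: Kelston vs Holwick — 10–13, Holwick advances.
Round 2: Holwick vs Selby — 19–4, Holwick advances.
Round 3: Holwick vs Lomond — 19–4, Holwick advances.
Round 4: Holwick vs Norbury — 8–15, Norbury advances.
Norbury survives the agenda.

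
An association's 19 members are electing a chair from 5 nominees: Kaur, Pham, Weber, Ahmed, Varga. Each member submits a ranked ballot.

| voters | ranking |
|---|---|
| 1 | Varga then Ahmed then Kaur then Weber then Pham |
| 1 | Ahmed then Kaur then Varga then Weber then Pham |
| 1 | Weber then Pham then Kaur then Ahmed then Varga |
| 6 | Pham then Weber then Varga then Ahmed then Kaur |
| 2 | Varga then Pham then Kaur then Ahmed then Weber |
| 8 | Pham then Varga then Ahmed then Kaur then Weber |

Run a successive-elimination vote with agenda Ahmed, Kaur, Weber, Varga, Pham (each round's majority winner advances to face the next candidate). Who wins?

Pham

Round 1: Ahmed vs Kaur — 16–3, Ahmed advances.
Round 2: Ahmed vs Weber — 12–7, Ahmed advances.
Round 3: Ahmed vs Varga — 2–17, Varga advances.
Round 4: Varga vs Pham — 4–15, Pham advances.
The agenda winner is Pham.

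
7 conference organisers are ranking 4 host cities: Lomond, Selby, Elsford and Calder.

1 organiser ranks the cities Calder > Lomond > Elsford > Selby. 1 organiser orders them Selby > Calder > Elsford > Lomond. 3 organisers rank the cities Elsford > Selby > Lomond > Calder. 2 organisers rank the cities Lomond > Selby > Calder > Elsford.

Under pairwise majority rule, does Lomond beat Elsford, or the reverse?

Ballots ranking Lomond above Elsford: 1 + 2 = 3.
Ballots ranking Elsford above Lomond: 7 − 3 = 4.
Elsford wins the head-to-head 4–3.

Elsford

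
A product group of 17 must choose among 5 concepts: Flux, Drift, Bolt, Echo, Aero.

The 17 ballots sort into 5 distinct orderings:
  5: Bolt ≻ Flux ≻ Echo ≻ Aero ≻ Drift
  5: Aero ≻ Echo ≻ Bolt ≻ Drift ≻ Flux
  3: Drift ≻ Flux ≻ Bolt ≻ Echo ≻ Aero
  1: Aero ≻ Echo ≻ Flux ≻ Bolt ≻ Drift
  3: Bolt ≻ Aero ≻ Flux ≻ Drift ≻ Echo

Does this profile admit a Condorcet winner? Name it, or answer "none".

Check each pair by majority over 17 ballots:
Flux vs Drift: Flux, 9–8.
Flux vs Bolt: Bolt, 13–4.
Flux–Echo: Flux 11–6.
Flux vs Aero: Aero, 9–8.
Drift vs Bolt: Bolt wins 14–3.
Drift–Echo: Echo 11–6.
Drift vs Aero: Aero wins 14–3.
Bolt vs Echo: Bolt wins 11–6.
Bolt vs Aero: Bolt wins 11–6.
Echo vs Aero: Aero, 9–8.
Bolt wins every pairwise contest, so Bolt is the Condorcet winner.

Bolt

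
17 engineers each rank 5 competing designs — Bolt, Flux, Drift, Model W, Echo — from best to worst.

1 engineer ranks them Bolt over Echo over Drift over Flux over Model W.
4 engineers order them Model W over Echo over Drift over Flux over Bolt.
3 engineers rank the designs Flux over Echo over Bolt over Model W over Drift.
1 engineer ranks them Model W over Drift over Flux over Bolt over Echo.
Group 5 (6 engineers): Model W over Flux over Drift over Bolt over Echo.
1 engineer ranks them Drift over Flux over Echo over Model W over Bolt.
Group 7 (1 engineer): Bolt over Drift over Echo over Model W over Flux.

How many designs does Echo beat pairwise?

0

Echo against each rival (17 engineers):
Echo–Bolt: Bolt 9–8.
Echo vs Flux: Echo is ranked higher on 1+4+1 = 6 ballots, Flux on 11. Flux wins 11–6.
Echo vs Drift: 1+4+3 = 8 for Echo, 9 for Drift — Drift by 9–8.
Echo vs Model W: Model W wins 11–6.
Echo beats no one; loses to Bolt, Flux, Drift, Model W — 0 pairwise wins.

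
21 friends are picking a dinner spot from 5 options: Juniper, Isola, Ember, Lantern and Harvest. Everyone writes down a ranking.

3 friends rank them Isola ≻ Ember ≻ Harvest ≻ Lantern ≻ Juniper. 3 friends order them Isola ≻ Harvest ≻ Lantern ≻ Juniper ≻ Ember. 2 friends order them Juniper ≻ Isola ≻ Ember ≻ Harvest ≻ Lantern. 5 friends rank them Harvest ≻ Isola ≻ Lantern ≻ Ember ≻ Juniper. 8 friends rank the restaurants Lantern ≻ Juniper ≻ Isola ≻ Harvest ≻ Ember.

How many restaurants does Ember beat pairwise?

0

Ember against each rival (21 friends):
Ember vs Juniper: Ember preferred on 3+5 = 8 ballots; Juniper wins 13–8.
Ember–Isola: Isola 21–0.
Ember–Lantern: Lantern 16–5.
Ember vs Harvest: Harvest, 16–5.
Ember beats no one; loses to Juniper, Isola, Lantern, Harvest — 0 pairwise wins.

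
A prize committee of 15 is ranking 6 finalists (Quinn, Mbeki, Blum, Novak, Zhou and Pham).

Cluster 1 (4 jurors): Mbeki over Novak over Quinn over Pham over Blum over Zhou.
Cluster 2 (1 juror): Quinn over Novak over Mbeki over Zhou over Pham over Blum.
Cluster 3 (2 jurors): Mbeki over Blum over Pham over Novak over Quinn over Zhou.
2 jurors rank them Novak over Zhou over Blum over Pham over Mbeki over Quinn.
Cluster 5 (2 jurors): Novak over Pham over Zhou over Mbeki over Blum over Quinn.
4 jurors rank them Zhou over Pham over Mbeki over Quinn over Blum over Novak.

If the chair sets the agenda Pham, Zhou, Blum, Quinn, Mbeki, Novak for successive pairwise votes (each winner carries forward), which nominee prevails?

Novak

Round 1: Pham vs Zhou — 8–7, Pham advances.
Round 2: Pham vs Blum — 11–4, Pham advances.
Round 3: Pham vs Quinn — 10–5, Pham advances.
Round 4: Pham vs Mbeki — 8–7, Pham advances.
Round 5: Pham vs Novak — 6–9, Novak advances.
The agenda winner is Novak.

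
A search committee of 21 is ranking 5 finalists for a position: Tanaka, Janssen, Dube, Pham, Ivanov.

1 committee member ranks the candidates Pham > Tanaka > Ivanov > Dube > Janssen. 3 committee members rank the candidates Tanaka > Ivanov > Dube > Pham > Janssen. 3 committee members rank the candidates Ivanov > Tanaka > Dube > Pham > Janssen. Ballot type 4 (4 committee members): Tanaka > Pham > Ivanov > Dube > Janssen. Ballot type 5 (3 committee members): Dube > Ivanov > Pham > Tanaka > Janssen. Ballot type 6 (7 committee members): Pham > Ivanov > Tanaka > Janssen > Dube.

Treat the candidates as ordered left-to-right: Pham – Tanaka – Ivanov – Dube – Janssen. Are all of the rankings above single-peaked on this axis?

no

Axis positions: Pham=1, Tanaka=2, Ivanov=3, Dube=4, Janssen=5.
Ballot type 1 (peak Pham at position 1): ranking walks positions 1-2-3-4-5, expanding outward from the peak — single-peaked.
Ballot type 2 (peak Tanaka at position 2): ranking walks positions 2-3-4-1-5, expanding outward from the peak — single-peaked.
Ballot type 3 (peak Ivanov at position 3): ranking walks positions 3-2-4-1-5, expanding outward from the peak — single-peaked.
Ballot type 4 (peak Tanaka at position 2): ranking walks positions 2-1-3-4-5, expanding outward from the peak — single-peaked.
Ballot type 5: ranking walks positions 4-3-1-2-5; Pham is ranked above Tanaka even though Tanaka lies between Pham and the peak Dube on the axis — preferences dip and rise again. Not single-peaked.
Ballot type 6: ranking walks positions 1-3-2-5-4; Ivanov is ranked above Tanaka even though Tanaka lies between Ivanov and the peak Pham on the axis — preferences dip and rise again. Not single-peaked.
Ballot type 5 violates single-peakedness, so the profile is not single-peaked on this axis.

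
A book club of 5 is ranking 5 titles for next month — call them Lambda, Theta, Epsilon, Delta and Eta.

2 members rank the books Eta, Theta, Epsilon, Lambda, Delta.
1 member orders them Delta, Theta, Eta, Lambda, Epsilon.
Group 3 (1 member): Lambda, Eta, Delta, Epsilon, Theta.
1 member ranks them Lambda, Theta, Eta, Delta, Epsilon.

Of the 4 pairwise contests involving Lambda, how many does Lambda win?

2

Lambda against each rival (5 members):
Lambda vs Theta: Lambda preferred on 1+1 = 2 ballots; Theta wins 3–2.
Lambda vs Epsilon: Lambda wins 3–2.
Lambda vs Delta: Lambda, 4–1.
Lambda vs Eta: 2 to 3, Eta.
Lambda beats Epsilon, Delta; loses to Theta, Eta — 2 pairwise wins.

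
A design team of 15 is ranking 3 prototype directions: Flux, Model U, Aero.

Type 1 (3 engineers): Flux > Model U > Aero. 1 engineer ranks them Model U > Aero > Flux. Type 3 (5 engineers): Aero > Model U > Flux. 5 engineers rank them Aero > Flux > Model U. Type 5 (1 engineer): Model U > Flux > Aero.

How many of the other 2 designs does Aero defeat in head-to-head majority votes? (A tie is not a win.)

2

Aero against each rival (15 engineers):
Aero–Flux: Aero 11–4.
Aero vs Model U: Aero is ranked higher on 5+5 = 10 ballots, Model U on 5. Aero wins 10–5.
Aero beats Flux, Model U — 2 pairwise wins.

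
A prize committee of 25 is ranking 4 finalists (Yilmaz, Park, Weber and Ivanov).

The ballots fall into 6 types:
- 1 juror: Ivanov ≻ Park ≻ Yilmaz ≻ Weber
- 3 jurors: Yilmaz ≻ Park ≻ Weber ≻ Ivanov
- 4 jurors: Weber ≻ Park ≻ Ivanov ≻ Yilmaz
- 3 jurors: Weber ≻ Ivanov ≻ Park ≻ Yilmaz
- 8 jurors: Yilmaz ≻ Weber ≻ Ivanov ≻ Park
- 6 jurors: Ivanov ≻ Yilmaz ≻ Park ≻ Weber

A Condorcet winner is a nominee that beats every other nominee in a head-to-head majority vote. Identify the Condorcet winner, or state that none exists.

none

Pairwise majorities:
Yilmaz vs Park: 3+8+6 = 17 for Yilmaz, 8 for Park — Yilmaz by 17–8.
Yilmaz vs Weber: 1+3+8+6 = 18 for Yilmaz, 7 for Weber — Yilmaz by 18–7.
Yilmaz vs Ivanov: Yilmaz is ranked higher on 3+8 = 11 ballots, Ivanov on 14. Ivanov wins 14–11.
Park vs Weber: 1+3+6 = 10 for Park, 15 for Weber — Weber by 15–10.
Park vs Ivanov: 3+4 = 7 for Park, 18 for Ivanov — Ivanov by 18–7.
Weber vs Ivanov: Weber is ranked higher on 3+4+3+8 = 18 ballots, Ivanov on 7. Weber wins 18–7.
No nominee is unbeaten: Yilmaz loses to Ivanov; Park loses to Yilmaz; Weber loses to Yilmaz; Ivanov loses to Weber. In particular Yilmaz → Weber → Ivanov → Yilmaz is a majority cycle — no Condorcet winner exists.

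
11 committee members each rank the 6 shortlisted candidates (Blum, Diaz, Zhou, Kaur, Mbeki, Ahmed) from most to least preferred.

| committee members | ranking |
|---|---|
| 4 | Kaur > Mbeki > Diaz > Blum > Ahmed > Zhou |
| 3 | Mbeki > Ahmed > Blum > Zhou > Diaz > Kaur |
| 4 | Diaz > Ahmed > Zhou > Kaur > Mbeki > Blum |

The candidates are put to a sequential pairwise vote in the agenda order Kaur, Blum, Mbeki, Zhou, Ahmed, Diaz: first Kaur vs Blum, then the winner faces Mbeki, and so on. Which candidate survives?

Diaz

Round 1: Kaur vs Blum — 8–3, Kaur advances.
Round 2: Kaur vs Mbeki — 8–3, Kaur advances.
Round 3: Kaur vs Zhou — 4–7, Zhou advances.
Round 4: Zhou vs Ahmed — 0–11, Ahmed advances.
Round 5: Ahmed vs Diaz — 3–8, Diaz advances.
The agenda winner is Diaz.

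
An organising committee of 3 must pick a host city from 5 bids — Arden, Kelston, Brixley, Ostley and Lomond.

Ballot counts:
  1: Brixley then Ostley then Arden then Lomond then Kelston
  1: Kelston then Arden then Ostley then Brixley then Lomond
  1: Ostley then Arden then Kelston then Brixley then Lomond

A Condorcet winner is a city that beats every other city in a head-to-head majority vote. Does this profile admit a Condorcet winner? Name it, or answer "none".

Ostley

Check each pair by majority over 3 ballots:
Arden vs Kelston: Arden preferred on 1+1 = 2 ballots; Arden wins 2–1.
Arden vs Brixley: Arden, 2–1.
Arden–Ostley: Ostley 2–1.
Arden vs Lomond: Arden wins 3–0.
Kelston vs Brixley: 2 to 1, Kelston.
Kelston vs Ostley: Kelston is ranked higher on 1 ballot, Ostley on 2. Ostley wins 2–1.
Kelston vs Lomond: Kelston wins 2–1.
Brixley vs Ostley: 1 to 2, Ostley.
Brixley vs Lomond: 3 to 0, Brixley.
Ostley vs Lomond: Ostley preferred on 1+1+1 = 3 ballots; Ostley wins 3–0.
Ostley beats each of Arden, Kelston, Brixley, Lomond — Ostley is the Condorcet winner.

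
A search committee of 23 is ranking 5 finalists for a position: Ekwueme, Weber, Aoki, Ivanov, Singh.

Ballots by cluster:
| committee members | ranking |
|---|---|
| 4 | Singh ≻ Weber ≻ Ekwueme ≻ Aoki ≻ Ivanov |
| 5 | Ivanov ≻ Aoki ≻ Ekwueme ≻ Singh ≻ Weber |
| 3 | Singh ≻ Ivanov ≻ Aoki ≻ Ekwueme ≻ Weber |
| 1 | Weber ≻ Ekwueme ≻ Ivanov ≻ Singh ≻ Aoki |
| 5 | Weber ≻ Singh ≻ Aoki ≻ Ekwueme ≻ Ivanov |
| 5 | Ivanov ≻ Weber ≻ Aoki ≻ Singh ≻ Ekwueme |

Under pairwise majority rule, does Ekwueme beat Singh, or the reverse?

Ballots ranking Ekwueme above Singh: 5 + 1 = 6.
Ballots ranking Singh above Ekwueme: 23 − 6 = 17.
Singh wins the head-to-head 17–6.

Singh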